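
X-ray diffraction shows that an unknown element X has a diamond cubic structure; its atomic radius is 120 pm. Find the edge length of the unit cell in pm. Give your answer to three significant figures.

In a diamond cubic lattice, nearest neighbors lie along the body diagonal with √3·a = 8r.
a = 8r/√3 = 8 × 120 / 1.7321 = 554 pm.

554 pm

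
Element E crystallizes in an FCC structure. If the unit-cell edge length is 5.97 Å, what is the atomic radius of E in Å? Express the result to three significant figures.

In an FCC lattice, atoms touch along the face diagonal, so √2·a = 4r.
r = √2·a/4 = 1.4142 × 5.97 / 4 = 2.11 Å.

2.11 Å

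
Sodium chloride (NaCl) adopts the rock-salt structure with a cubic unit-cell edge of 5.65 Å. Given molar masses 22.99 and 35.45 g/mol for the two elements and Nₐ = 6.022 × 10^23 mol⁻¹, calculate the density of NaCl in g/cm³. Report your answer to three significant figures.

2.15 g/cm³

The rock-salt structure contains Z = 4 formula units per cell; M(NaCl) = 22.99 + 35.45 = 58.44 g/mol.
a³ = (5.650 × 10^-8 cm)³ = 1.804 × 10^-22 cm³.
ρ = 4 × 58.44 / (6.022 × 10²³ × 1.804 × 10^-22) = 2.152 g/cm³.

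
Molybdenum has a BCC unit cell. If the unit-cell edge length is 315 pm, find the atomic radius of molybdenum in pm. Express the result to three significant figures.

In a BCC lattice, atoms touch along the body diagonal, so √3·a = 4r.
r = √3·a/4 = 1.7321 × 315 / 4 = 136 pm.

136 pm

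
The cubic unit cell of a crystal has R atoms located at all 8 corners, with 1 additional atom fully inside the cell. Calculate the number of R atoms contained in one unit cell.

2

Corner atoms are shared by 8 cells (1/8 each), interior atoms are unshared.
Net atoms = 8 × 1/8 + 1 = 1 + 1 = 2.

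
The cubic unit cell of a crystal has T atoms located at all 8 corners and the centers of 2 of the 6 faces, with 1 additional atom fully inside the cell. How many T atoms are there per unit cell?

3

Corner atoms are shared by 8 cells (1/8 each), face atoms by 2 (1/2 each), interior atoms are unshared.
Net atoms = 8 × 1/8 + 2 × 1/2 + 1 = 1 + 1 + 1 = 3.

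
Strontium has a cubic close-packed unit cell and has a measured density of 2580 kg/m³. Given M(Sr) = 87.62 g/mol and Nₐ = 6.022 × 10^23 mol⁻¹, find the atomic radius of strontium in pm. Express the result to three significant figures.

For an FCC cell (Z = 4), a³ = Z·M/(N_A·ρ) = 4 × 87.62 / (6.022 × 10²³ × 2.580) = 2.256 × 10^-22 cm³, so a = 6.087 × 10^-8 cm = 608.7 pm.
Atoms touch along the face diagonal, so √2·a = 4r, so r = 0.3536 × a = 215 pm.

215 pm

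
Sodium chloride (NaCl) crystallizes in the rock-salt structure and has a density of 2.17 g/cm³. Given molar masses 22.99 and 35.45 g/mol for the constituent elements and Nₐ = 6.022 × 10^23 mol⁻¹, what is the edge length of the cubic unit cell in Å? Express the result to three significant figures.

5.63 Å

M(NaCl) = 58.44 g/mol; Z = 4 formula units per cell.
a³ = Z·M/(N_A·ρ) = 4 × 58.44 / (6.022 × 10²³ × 2.17) = 1.789 × 10^-22 cm³, so a = 5.635 × 10^-8 cm = 5.63 Å.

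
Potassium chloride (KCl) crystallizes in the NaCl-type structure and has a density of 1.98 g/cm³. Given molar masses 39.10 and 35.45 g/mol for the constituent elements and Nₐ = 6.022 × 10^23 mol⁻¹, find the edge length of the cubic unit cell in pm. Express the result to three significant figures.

630 pm

M(KCl) = 74.55 g/mol; Z = 4 formula units per cell.
a³ = Z·M/(N_A·ρ) = 4 × 74.55 / (6.022 × 10²³ × 1.98) = 2.501 × 10^-22 cm³, so a = 6.300 × 10^-8 cm = 630 pm.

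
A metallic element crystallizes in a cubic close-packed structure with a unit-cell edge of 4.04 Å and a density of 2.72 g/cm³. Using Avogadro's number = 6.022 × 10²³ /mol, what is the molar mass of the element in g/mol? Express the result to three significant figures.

27.0 g/mol

An FCC cell has Z = 4 atoms; a = 4.040 × 10^-8 cm.
M = ρ·N_A·a³/Z = 2.72 × 6.022 × 10²³ × 6.594 × 10^-23 / 4 = 27.0 g/mol.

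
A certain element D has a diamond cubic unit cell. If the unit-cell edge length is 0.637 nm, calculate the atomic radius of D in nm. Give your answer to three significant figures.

0.138 nm

In a diamond cubic lattice, nearest neighbors lie along the body diagonal with √3·a = 8r.
r = √3·a/8 = 1.7321 × 0.637 / 8 = 0.138 nm.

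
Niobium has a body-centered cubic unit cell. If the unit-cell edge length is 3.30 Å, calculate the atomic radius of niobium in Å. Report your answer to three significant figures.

1.43 Å

In a BCC lattice, atoms touch along the body diagonal, so √3·a = 4r.
r = √3·a/4 = 1.7321 × 3.30 / 4 = 1.43 Å.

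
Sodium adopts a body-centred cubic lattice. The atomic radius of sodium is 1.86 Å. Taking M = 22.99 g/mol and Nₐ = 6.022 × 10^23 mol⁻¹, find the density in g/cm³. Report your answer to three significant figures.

In a BCC lattice, atoms touch along the body diagonal, so √3·a = 4r, giving a = 4.295 Å = 4.295 × 10^-8 cm.
With Z = 2, ρ = Z·M/(N_A·a³) = 2 × 22.99 / (6.022 × 10²³ × 7.926 × 10^-23) = 0.9634 g/cm³.

0.963 g/cm³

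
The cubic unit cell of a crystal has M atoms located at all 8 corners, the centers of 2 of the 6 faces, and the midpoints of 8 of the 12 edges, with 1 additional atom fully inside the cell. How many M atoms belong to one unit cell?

5

Corner atoms are shared by 8 cells (1/8 each), face atoms by 2 (1/2 each), edge atoms by 4 (1/4 each), interior atoms are unshared.
Net atoms = 8 × 1/8 + 2 × 1/2 + 8 × 1/4 + 1 = 1 + 1 + 2 + 1 = 5.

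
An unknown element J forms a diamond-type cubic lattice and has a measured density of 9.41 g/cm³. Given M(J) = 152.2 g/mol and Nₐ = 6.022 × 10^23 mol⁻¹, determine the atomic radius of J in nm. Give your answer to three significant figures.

0.130 nm

For a diamond cubic cell (Z = 8), a³ = Z·M/(N_A·ρ) = 8 × 152.2 / (6.022 × 10²³ × 9.410) = 2.149 × 10^-22 cm³, so a = 5.990 × 10^-8 cm = 0.5990 nm.
Nearest neighbors lie along the body diagonal with √3·a = 8r, so r = 0.2165 × a = 0.130 nm.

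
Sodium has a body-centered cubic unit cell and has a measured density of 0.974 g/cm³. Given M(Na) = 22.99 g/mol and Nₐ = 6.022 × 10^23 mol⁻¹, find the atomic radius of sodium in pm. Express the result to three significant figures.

185 pm

For a BCC cell (Z = 2), a³ = Z·M/(N_A·ρ) = 2 × 22.99 / (6.022 × 10²³ × 0.9740) = 7.839 × 10^-23 cm³, so a = 4.280 × 10^-8 cm = 428.0 pm.
Atoms touch along the body diagonal, so √3·a = 4r, so r = 0.4330 × a = 185 pm.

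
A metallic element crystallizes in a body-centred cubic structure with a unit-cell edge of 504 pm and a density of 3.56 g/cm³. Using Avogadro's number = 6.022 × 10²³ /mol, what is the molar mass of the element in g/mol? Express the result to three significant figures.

137 g/mol

A BCC cell has Z = 2 atoms; a = 5.040 × 10^-8 cm.
M = ρ·N_A·a³/Z = 3.56 × 6.022 × 10²³ × 1.280 × 10^-22 / 2 = 137 g/mol.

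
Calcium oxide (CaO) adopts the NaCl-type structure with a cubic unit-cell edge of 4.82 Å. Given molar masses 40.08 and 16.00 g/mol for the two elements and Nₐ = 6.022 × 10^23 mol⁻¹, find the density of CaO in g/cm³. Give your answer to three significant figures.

3.33 g/cm³

The NaCl-type structure contains Z = 4 formula units per cell; M(CaO) = 40.08 + 16.00 = 56.08 g/mol.
a³ = (4.820 × 10^-8 cm)³ = 1.120 × 10^-22 cm³.
ρ = 4 × 56.08 / (6.022 × 10²³ × 1.120 × 10^-22) = 3.326 g/cm³.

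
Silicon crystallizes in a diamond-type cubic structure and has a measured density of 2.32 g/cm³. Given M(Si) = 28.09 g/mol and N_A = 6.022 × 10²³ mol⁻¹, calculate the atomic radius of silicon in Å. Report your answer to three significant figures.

1.18 Å

For a diamond cubic cell (Z = 8), a³ = Z·M/(N_A·ρ) = 8 × 28.09 / (6.022 × 10²³ × 2.320) = 1.608 × 10^-22 cm³, so a = 5.438 × 10^-8 cm = 5.438 Å.
Nearest neighbors lie along the body diagonal with √3·a = 8r, so r = 0.2165 × a = 1.18 Å.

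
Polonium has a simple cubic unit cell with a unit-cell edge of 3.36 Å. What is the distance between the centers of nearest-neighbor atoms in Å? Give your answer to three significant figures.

In a simple cubic structure, atoms touch along the cell edge, so a = 2r; the nearest-neighbor distance equals 2r = 1.000·a.
d = 1.000 × 3.36 = 3.36 Å.

3.36 Å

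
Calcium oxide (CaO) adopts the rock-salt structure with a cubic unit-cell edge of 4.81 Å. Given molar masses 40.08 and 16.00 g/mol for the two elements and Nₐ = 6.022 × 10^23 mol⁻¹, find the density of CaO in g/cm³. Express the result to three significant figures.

3.35 g/cm³

The rock-salt structure contains Z = 4 formula units per cell; M(CaO) = 40.08 + 16.00 = 56.08 g/mol.
a³ = (4.810 × 10^-8 cm)³ = 1.113 × 10^-22 cm³.
ρ = 4 × 56.08 / (6.022 × 10²³ × 1.113 × 10^-22) = 3.347 g/cm³.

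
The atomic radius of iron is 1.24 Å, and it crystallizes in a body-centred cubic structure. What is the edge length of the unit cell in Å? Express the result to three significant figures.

2.86 Å

In a BCC lattice, atoms touch along the body diagonal, so √3·a = 4r.
a = 4r/√3 = 4 × 1.24 / 1.7321 = 2.86 Å.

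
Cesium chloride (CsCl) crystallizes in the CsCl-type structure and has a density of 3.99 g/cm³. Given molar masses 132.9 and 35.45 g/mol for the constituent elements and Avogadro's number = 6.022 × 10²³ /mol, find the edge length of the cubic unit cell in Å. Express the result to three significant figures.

M(CsCl) = 168.35 g/mol; Z = 1 formula unit per cell.
a³ = Z·M/(N_A·ρ) = 1 × 168.35 / (6.022 × 10²³ × 3.99) = 7.006 × 10^-23 cm³, so a = 4.123 × 10^-8 cm = 4.12 Å.

4.12 Å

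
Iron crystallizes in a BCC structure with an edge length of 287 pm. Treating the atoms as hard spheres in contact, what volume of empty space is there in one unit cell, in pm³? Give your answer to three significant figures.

7.56 × 10^6 pm³

In a BCC lattice atoms touch along the body diagonal, so √3·a = 4r, so r = 0.4330a = 124.3 pm.
V_cell = a³ = 2.364 × 10^7 pm³; V_atoms = 2 × (4/3)πr³ = 1.608 × 10^7 pm³.
Empty space = 2.364 × 10^7 − 1.608 × 10^7 = 7.56 × 10^6 pm³.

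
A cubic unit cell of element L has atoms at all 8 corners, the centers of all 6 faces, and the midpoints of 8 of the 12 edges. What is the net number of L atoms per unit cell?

Corner atoms are shared by 8 cells (1/8 each), face atoms by 2 (1/2 each), edge atoms by 4 (1/4 each).
Net atoms = 8 × 1/8 + 6 × 1/2 + 8 × 1/4 = 1 + 3 + 2 = 6.

6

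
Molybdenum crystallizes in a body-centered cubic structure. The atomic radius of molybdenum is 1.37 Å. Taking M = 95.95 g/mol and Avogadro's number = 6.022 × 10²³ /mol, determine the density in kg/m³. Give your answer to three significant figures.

10100 kg/m³

In a BCC lattice, atoms touch along the body diagonal, so √3·a = 4r, giving a = 3.164 Å = 3.164 × 10^-8 cm.
With Z = 2, ρ = Z·M/(N_A·a³) = 2 × 95.95 / (6.022 × 10²³ × 3.167 × 10^-23) = 10.06 g/cm³ = 10100 kg/m³.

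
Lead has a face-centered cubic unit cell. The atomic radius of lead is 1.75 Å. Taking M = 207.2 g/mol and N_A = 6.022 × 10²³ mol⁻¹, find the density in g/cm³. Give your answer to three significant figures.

In an FCC lattice, atoms touch along the face diagonal, so √2·a = 4r, giving a = 4.950 Å = 4.950 × 10^-8 cm.
With Z = 4, ρ = Z·M/(N_A·a³) = 4 × 207.2 / (6.022 × 10²³ × 1.213 × 10^-22) = 11.35 g/cm³.

11.3 g/cm³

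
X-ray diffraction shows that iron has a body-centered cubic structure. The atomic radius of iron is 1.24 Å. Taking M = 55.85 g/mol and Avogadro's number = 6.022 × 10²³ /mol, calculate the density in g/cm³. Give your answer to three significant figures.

7.90 g/cm³

In a BCC lattice, atoms touch along the body diagonal, so √3·a = 4r, giving a = 2.864 Å = 2.864 × 10^-8 cm.
With Z = 2, ρ = Z·M/(N_A·a³) = 2 × 55.85 / (6.022 × 10²³ × 2.348 × 10^-23) = 7.899 g/cm³.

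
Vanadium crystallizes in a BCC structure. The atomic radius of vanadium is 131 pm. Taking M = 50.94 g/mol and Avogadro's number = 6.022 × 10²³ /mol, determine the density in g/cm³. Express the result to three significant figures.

6.11 g/cm³

In a BCC lattice, atoms touch along the body diagonal, so √3·a = 4r, giving a = 302.5 pm = 3.025 × 10^-8 cm.
With Z = 2, ρ = Z·M/(N_A·a³) = 2 × 50.94 / (6.022 × 10²³ × 2.769 × 10^-23) = 6.110 g/cm³.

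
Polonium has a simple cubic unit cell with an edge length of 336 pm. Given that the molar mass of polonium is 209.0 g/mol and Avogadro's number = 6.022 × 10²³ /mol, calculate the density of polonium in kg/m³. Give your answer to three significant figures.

9150 kg/m³

A simple cubic unit cell contains Z = 1 atom.
Cell volume: a³ = (336 pm)³ = (3.360 × 10^-8 cm)³ = 3.793 × 10^-23 cm³.
ρ = Z·M/(N_A·a³) = 1 × 209.0 / (6.022 × 10²³ × 3.793 × 10^-23) = 9.149 g/cm³ = 9150 kg/m³.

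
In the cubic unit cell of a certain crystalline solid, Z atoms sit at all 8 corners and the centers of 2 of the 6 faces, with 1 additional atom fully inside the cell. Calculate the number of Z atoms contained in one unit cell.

3

Corner atoms are shared by 8 cells (1/8 each), face atoms by 2 (1/2 each), interior atoms are unshared.
Net atoms = 8 × 1/8 + 2 × 1/2 + 1 = 1 + 1 + 1 = 3.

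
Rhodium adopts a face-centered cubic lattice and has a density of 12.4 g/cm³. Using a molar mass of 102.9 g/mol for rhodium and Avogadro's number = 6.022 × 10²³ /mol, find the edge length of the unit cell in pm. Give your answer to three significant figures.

With Z = 4 atoms per FCC cell, a³ = Z·M/(N_A·ρ) = 4 × 102.9 / (6.022 × 10²³ × 12.40 g/cm³) = 5.512 × 10^-23 cm³.
a = (5.512 × 10^-23)^(1/3) = 3.806 × 10^-8 cm = 381 pm.

381 pm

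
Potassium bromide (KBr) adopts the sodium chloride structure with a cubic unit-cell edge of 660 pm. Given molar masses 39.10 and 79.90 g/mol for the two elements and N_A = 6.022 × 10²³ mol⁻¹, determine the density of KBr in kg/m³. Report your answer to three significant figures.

2750 kg/m³

The sodium chloride structure contains Z = 4 formula units per cell; M(KBr) = 39.10 + 79.90 = 119.0 g/mol.
a³ = (6.600 × 10^-8 cm)³ = 2.875 × 10^-22 cm³.
ρ = 4 × 119.0 / (6.022 × 10²³ × 2.875 × 10^-22) = 2.749 g/cm³ = 2750 kg/m³.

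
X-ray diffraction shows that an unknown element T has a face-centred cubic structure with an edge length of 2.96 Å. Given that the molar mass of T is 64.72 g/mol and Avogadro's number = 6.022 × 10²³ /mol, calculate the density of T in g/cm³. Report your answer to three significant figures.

16.6 g/cm³

An FCC unit cell contains Z = 4 atoms.
Cell volume: a³ = (2.96 Å)³ = (2.960 × 10^-8 cm)³ = 2.593 × 10^-23 cm³.
ρ = Z·M/(N_A·a³) = 4 × 64.72 / (6.022 × 10²³ × 2.593 × 10^-23) = 16.58 g/cm³.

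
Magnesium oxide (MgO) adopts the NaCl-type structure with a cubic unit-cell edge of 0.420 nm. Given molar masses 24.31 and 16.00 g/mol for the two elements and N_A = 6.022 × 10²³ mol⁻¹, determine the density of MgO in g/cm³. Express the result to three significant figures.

The NaCl-type structure contains Z = 4 formula units per cell; M(MgO) = 24.31 + 16.00 = 40.31 g/mol.
a³ = (4.200 × 10^-8 cm)³ = 7.409 × 10^-23 cm³.
ρ = 4 × 40.31 / (6.022 × 10²³ × 7.409 × 10^-23) = 3.614 g/cm³.

3.61 g/cm³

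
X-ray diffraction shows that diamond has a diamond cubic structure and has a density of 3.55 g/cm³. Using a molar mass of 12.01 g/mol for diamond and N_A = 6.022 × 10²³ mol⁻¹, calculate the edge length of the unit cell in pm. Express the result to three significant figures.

356 pm

With Z = 8 atoms per diamond cubic cell, a³ = Z·M/(N_A·ρ) = 8 × 12.01 / (6.022 × 10²³ × 3.550 g/cm³) = 4.494 × 10^-23 cm³.
a = (4.494 × 10^-23)^(1/3) = 3.555 × 10^-8 cm = 356 pm.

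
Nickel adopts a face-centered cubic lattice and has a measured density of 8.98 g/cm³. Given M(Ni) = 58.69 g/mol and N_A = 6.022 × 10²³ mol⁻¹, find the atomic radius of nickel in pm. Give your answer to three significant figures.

124 pm

For an FCC cell (Z = 4), a³ = Z·M/(N_A·ρ) = 4 × 58.69 / (6.022 × 10²³ × 8.980) = 4.341 × 10^-23 cm³, so a = 3.515 × 10^-8 cm = 351.5 pm.
Atoms touch along the face diagonal, so √2·a = 4r, so r = 0.3536 × a = 124 pm.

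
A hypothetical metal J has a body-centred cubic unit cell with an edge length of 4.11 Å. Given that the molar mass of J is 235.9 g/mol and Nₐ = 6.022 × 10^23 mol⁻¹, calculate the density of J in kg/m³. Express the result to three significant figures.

A BCC unit cell contains Z = 2 atoms.
Cell volume: a³ = (4.11 Å)³ = (4.110 × 10^-8 cm)³ = 6.943 × 10^-23 cm³.
ρ = Z·M/(N_A·a³) = 2 × 235.9 / (6.022 × 10²³ × 6.943 × 10^-23) = 11.28 g/cm³ = 11300 kg/m³.

11300 kg/m³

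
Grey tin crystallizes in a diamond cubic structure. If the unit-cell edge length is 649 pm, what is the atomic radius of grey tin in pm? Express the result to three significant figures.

In a diamond cubic lattice, nearest neighbors lie along the body diagonal with √3·a = 8r.
r = √3·a/8 = 1.7321 × 649 / 8 = 141 pm.

141 pm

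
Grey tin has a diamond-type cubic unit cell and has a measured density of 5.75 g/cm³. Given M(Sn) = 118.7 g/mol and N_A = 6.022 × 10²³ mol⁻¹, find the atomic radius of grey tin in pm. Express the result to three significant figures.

For a diamond cubic cell (Z = 8), a³ = Z·M/(N_A·ρ) = 8 × 118.7 / (6.022 × 10²³ × 5.750) = 2.742 × 10^-22 cm³, so a = 6.497 × 10^-8 cm = 649.7 pm.
Nearest neighbors lie along the body diagonal with √3·a = 8r, so r = 0.2165 × a = 141 pm.

141 pm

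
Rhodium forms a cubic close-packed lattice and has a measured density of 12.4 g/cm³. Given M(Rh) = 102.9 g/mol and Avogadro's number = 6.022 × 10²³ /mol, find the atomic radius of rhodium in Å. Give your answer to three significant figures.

For an FCC cell (Z = 4), a³ = Z·M/(N_A·ρ) = 4 × 102.9 / (6.022 × 10²³ × 12.40) = 5.512 × 10^-23 cm³, so a = 3.806 × 10^-8 cm = 3.806 Å.
Atoms touch along the face diagonal, so √2·a = 4r, so r = 0.3536 × a = 1.35 Å.

1.35 Å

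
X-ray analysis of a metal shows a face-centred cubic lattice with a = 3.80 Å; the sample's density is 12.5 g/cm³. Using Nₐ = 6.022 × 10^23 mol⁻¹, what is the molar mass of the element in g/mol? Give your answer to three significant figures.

103 g/mol

An FCC cell has Z = 4 atoms; a = 3.800 × 10^-8 cm.
M = ρ·N_A·a³/Z = 12.5 × 6.022 × 10²³ × 5.487 × 10^-23 / 4 = 103 g/mol.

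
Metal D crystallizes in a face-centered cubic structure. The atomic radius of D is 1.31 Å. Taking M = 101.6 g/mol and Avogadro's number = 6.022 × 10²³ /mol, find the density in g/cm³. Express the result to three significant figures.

In an FCC lattice, atoms touch along the face diagonal, so √2·a = 4r, giving a = 3.705 Å = 3.705 × 10^-8 cm.
With Z = 4, ρ = Z·M/(N_A·a³) = 4 × 101.6 / (6.022 × 10²³ × 5.087 × 10^-23) = 13.27 g/cm³.

13.3 g/cm³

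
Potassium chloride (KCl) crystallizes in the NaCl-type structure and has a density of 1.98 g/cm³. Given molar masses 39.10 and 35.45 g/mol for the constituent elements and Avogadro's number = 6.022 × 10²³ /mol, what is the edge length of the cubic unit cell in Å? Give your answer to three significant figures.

6.30 Å

M(KCl) = 74.55 g/mol; Z = 4 formula units per cell.
a³ = Z·M/(N_A·ρ) = 4 × 74.55 / (6.022 × 10²³ × 1.98) = 2.501 × 10^-22 cm³, so a = 6.300 × 10^-8 cm = 6.30 Å.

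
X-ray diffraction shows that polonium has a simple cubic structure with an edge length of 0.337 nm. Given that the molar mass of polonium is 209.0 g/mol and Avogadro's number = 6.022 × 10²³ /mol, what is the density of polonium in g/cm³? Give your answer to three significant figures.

A simple cubic unit cell contains Z = 1 atom.
Cell volume: a³ = (0.337 nm)³ = (3.370 × 10^-8 cm)³ = 3.827 × 10^-23 cm³.
ρ = Z·M/(N_A·a³) = 1 × 209.0 / (6.022 × 10²³ × 3.827 × 10^-23) = 9.068 g/cm³.

9.07 g/cm³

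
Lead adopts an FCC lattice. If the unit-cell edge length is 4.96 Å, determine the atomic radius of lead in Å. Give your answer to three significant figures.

In an FCC lattice, atoms touch along the face diagonal, so √2·a = 4r.
r = √2·a/4 = 1.4142 × 4.96 / 4 = 1.75 Å.

1.75 Å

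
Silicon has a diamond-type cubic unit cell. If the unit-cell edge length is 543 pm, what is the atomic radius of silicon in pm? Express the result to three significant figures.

118 pm

In a diamond cubic lattice, nearest neighbors lie along the body diagonal with √3·a = 8r.
r = √3·a/8 = 1.7321 × 543 / 8 = 118 pm.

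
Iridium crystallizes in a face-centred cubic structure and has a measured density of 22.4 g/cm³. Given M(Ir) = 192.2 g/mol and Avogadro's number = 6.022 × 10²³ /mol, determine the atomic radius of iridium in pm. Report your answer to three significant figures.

For an FCC cell (Z = 4), a³ = Z·M/(N_A·ρ) = 4 × 192.2 / (6.022 × 10²³ × 22.40) = 5.699 × 10^-23 cm³, so a = 3.848 × 10^-8 cm = 384.8 pm.
Atoms touch along the face diagonal, so √2·a = 4r, so r = 0.3536 × a = 136 pm.

136 pm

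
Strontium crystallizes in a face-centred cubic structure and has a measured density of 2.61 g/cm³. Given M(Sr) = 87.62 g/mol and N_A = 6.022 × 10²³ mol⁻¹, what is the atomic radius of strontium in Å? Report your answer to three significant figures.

For an FCC cell (Z = 4), a³ = Z·M/(N_A·ρ) = 4 × 87.62 / (6.022 × 10²³ × 2.610) = 2.230 × 10^-22 cm³, so a = 6.064 × 10^-8 cm = 6.064 Å.
Atoms touch along the face diagonal, so √2·a = 4r, so r = 0.3536 × a = 2.14 Å.

2.14 Å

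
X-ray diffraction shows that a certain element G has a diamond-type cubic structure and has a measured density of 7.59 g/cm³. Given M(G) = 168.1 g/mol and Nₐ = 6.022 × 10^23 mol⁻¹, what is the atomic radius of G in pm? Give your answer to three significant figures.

For a diamond cubic cell (Z = 8), a³ = Z·M/(N_A·ρ) = 8 × 168.1 / (6.022 × 10²³ × 7.590) = 2.942 × 10^-22 cm³, so a = 6.651 × 10^-8 cm = 665.1 pm.
Nearest neighbors lie along the body diagonal with √3·a = 8r, so r = 0.2165 × a = 144 pm.

144 pm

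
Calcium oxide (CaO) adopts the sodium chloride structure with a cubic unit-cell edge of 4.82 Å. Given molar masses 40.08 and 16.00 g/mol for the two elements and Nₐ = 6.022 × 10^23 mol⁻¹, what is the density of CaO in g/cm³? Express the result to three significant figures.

The sodium chloride structure contains Z = 4 formula units per cell; M(CaO) = 40.08 + 16.00 = 56.08 g/mol.
a³ = (4.820 × 10^-8 cm)³ = 1.120 × 10^-22 cm³.
ρ = 4 × 56.08 / (6.022 × 10²³ × 1.120 × 10^-22) = 3.326 g/cm³.

3.33 g/cm³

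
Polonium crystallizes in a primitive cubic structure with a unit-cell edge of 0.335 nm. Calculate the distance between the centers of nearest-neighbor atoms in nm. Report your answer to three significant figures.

0.335 nm

In a simple cubic structure, atoms touch along the cell edge, so a = 2r; the nearest-neighbor distance equals 2r = 1.000·a.
d = 1.000 × 0.335 = 0.335 nm.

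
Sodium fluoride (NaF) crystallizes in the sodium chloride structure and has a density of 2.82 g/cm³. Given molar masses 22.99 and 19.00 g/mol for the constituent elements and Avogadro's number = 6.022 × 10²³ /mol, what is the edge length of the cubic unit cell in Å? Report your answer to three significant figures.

M(NaF) = 41.99 g/mol; Z = 4 formula units per cell.
a³ = Z·M/(N_A·ρ) = 4 × 41.99 / (6.022 × 10²³ × 2.82) = 9.890 × 10^-23 cm³, so a = 4.625 × 10^-8 cm = 4.62 Å.

4.62 Å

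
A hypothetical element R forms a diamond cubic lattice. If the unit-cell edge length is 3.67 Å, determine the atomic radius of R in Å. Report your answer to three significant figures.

0.795 Å

In a diamond cubic lattice, nearest neighbors lie along the body diagonal with √3·a = 8r.
r = √3·a/8 = 1.7321 × 3.67 / 8 = 0.795 Å.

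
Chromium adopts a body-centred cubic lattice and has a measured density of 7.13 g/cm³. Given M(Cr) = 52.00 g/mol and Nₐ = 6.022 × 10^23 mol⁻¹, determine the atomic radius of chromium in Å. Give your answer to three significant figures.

For a BCC cell (Z = 2), a³ = Z·M/(N_A·ρ) = 2 × 52.00 / (6.022 × 10²³ × 7.130) = 2.422 × 10^-23 cm³, so a = 2.893 × 10^-8 cm = 2.893 Å.
Atoms touch along the body diagonal, so √3·a = 4r, so r = 0.4330 × a = 1.25 Å.

1.25 Å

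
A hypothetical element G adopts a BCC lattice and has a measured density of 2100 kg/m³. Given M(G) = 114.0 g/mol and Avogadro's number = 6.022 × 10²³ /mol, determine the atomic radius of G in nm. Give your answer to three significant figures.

0.245 nm

For a BCC cell (Z = 2), a³ = Z·M/(N_A·ρ) = 2 × 114.0 / (6.022 × 10²³ × 2.100) = 1.803 × 10^-22 cm³, so a = 5.649 × 10^-8 cm = 0.5649 nm.
Atoms touch along the body diagonal, so √3·a = 4r, so r = 0.4330 × a = 0.245 nm.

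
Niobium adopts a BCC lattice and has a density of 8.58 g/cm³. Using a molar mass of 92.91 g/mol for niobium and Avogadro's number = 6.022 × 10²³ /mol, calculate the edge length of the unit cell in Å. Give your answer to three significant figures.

3.30 Å

With Z = 2 atoms per BCC cell, a³ = Z·M/(N_A·ρ) = 2 × 92.91 / (6.022 × 10²³ × 8.580 g/cm³) = 3.596 × 10^-23 cm³.
a = (3.596 × 10^-23)^(1/3) = 3.301 × 10^-8 cm = 3.30 Å.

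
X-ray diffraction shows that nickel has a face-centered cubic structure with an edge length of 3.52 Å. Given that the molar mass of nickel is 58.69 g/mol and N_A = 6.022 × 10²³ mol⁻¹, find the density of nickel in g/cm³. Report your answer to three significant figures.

An FCC unit cell contains Z = 4 atoms.
Cell volume: a³ = (3.52 Å)³ = (3.520 × 10^-8 cm)³ = 4.361 × 10^-23 cm³.
ρ = Z·M/(N_A·a³) = 4 × 58.69 / (6.022 × 10²³ × 4.361 × 10^-23) = 8.938 g/cm³.

8.94 g/cm³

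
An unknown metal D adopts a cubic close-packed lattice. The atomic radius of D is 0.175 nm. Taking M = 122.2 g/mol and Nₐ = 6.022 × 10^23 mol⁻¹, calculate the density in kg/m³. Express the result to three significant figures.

6690 kg/m³

In an FCC lattice, atoms touch along the face diagonal, so √2·a = 4r, giving a = 0.4950 nm = 4.950 × 10^-8 cm.
With Z = 4, ρ = Z·M/(N_A·a³) = 4 × 122.2 / (6.022 × 10²³ × 1.213 × 10^-22) = 6.693 g/cm³ = 6690 kg/m³.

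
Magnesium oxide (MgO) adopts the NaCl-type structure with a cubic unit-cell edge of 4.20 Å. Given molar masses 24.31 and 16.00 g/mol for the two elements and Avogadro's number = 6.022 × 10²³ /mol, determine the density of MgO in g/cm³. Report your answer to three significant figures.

3.61 g/cm³

The NaCl-type structure contains Z = 4 formula units per cell; M(MgO) = 24.31 + 16.00 = 40.31 g/mol.
a³ = (4.200 × 10^-8 cm)³ = 7.409 × 10^-23 cm³.
ρ = 4 × 40.31 / (6.022 × 10²³ × 7.409 × 10^-23) = 3.614 g/cm³.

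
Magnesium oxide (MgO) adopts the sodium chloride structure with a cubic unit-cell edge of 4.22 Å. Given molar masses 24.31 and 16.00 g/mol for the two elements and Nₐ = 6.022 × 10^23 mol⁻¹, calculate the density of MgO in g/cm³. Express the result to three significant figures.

The sodium chloride structure contains Z = 4 formula units per cell; M(MgO) = 24.31 + 16.00 = 40.31 g/mol.
a³ = (4.220 × 10^-8 cm)³ = 7.515 × 10^-23 cm³.
ρ = 4 × 40.31 / (6.022 × 10²³ × 7.515 × 10^-23) = 3.563 g/cm³.

3.56 g/cm³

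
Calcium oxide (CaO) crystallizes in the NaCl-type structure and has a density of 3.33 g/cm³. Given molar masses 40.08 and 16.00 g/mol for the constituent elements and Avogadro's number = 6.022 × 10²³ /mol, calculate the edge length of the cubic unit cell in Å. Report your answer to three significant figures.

M(CaO) = 56.08 g/mol; Z = 4 formula units per cell.
a³ = Z·M/(N_A·ρ) = 4 × 56.08 / (6.022 × 10²³ × 3.33) = 1.119 × 10^-22 cm³, so a = 4.818 × 10^-8 cm = 4.82 Å.

4.82 Å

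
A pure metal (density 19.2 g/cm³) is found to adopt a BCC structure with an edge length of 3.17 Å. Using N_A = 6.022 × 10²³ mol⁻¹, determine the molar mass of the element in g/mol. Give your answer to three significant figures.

A BCC cell has Z = 2 atoms; a = 3.170 × 10^-8 cm.
M = ρ·N_A·a³/Z = 19.2 × 6.022 × 10²³ × 3.186 × 10^-23 / 2 = 184 g/mol.

184 g/mol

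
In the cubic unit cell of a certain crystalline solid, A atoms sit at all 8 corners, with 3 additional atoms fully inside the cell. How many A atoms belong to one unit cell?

Corner atoms are shared by 8 cells (1/8 each), interior atoms are unshared.
Net atoms = 8 × 1/8 + 3 = 1 + 3 = 4.

4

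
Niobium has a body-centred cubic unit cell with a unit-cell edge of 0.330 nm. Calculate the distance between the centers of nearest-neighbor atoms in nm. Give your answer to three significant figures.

In a BCC structure, atoms touch along the body diagonal, so √3·a = 4r; the nearest-neighbor distance equals 2r = 0.8660·a.
d = 0.8660 × 0.330 = 0.286 nm.

0.286 nm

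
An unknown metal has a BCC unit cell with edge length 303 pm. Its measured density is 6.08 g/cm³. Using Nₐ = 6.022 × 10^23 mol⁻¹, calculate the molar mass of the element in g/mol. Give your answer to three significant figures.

A BCC cell has Z = 2 atoms; a = 3.030 × 10^-8 cm.
M = ρ·N_A·a³/Z = 6.08 × 6.022 × 10²³ × 2.782 × 10^-23 / 2 = 50.9 g/mol.

50.9 g/mol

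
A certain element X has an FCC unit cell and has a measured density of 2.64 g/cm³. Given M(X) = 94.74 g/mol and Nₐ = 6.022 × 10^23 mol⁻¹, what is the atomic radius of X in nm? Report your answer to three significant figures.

For an FCC cell (Z = 4), a³ = Z·M/(N_A·ρ) = 4 × 94.74 / (6.022 × 10²³ × 2.640) = 2.384 × 10^-22 cm³, so a = 6.200 × 10^-8 cm = 0.6200 nm.
Atoms touch along the face diagonal, so √2·a = 4r, so r = 0.3536 × a = 0.219 nm.

0.219 nm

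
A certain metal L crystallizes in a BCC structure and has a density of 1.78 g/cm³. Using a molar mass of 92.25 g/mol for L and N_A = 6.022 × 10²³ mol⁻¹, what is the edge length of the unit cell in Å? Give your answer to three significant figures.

5.56 Å

With Z = 2 atoms per BCC cell, a³ = Z·M/(N_A·ρ) = 2 × 92.25 / (6.022 × 10²³ × 1.780 g/cm³) = 1.721 × 10^-22 cm³.
a = (1.721 × 10^-22)^(1/3) = 5.563 × 10^-8 cm = 5.56 Å.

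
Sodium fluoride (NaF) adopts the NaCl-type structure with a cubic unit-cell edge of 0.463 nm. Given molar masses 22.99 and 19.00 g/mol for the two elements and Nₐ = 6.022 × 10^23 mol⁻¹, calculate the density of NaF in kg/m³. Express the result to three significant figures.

The NaCl-type structure contains Z = 4 formula units per cell; M(NaF) = 22.99 + 19.00 = 41.99 g/mol.
a³ = (4.630 × 10^-8 cm)³ = 9.925 × 10^-23 cm³.
ρ = 4 × 41.99 / (6.022 × 10²³ × 9.925 × 10^-23) = 2.810 g/cm³ = 2810 kg/m³.

2810 kg/m³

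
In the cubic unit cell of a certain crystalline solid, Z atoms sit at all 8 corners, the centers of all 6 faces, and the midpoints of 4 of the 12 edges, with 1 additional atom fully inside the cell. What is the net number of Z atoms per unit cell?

6

Corner atoms are shared by 8 cells (1/8 each), face atoms by 2 (1/2 each), edge atoms by 4 (1/4 each), interior atoms are unshared.
Net atoms = 8 × 1/8 + 6 × 1/2 + 4 × 1/4 + 1 = 1 + 3 + 1 + 1 = 6.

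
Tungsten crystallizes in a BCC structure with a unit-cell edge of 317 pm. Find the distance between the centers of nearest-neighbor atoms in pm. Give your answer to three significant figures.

275 pm

In a BCC structure, atoms touch along the body diagonal, so √3·a = 4r; the nearest-neighbor distance equals 2r = 0.8660·a.
d = 0.8660 × 317 = 275 pm.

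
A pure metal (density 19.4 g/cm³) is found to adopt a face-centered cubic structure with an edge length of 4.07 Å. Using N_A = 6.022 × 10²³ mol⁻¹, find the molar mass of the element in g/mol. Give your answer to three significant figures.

An FCC cell has Z = 4 atoms; a = 4.070 × 10^-8 cm.
M = ρ·N_A·a³/Z = 19.4 × 6.022 × 10²³ × 6.742 × 10^-23 / 4 = 197 g/mol.

197 g/mol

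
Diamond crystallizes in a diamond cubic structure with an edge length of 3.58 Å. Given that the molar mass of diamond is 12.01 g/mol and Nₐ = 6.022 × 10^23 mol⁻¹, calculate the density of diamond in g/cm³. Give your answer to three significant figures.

3.48 g/cm³

A diamond cubic unit cell contains Z = 8 atoms.
Cell volume: a³ = (3.58 Å)³ = (3.580 × 10^-8 cm)³ = 4.588 × 10^-23 cm³.
ρ = Z·M/(N_A·a³) = 8 × 12.01 / (6.022 × 10²³ × 4.588 × 10^-23) = 3.477 g/cm³.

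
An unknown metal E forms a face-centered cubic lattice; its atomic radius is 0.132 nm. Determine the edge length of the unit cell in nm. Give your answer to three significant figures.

In an FCC lattice, atoms touch along the face diagonal, so √2·a = 4r.
a = 4r/√2 = 4 × 0.132 / 1.4142 = 0.373 nm.

0.373 nm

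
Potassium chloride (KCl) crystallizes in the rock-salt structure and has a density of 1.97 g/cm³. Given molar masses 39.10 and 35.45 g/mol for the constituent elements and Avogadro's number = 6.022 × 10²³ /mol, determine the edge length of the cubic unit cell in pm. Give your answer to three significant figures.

M(KCl) = 74.55 g/mol; Z = 4 formula units per cell.
a³ = Z·M/(N_A·ρ) = 4 × 74.55 / (6.022 × 10²³ × 1.97) = 2.514 × 10^-22 cm³, so a = 6.311 × 10^-8 cm = 631 pm.

631 pm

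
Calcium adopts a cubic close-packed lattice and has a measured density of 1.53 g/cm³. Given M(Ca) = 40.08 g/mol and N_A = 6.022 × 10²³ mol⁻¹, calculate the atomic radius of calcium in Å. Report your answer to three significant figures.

1.97 Å

For an FCC cell (Z = 4), a³ = Z·M/(N_A·ρ) = 4 × 40.08 / (6.022 × 10²³ × 1.530) = 1.740 × 10^-22 cm³, so a = 5.583 × 10^-8 cm = 5.583 Å.
Atoms touch along the face diagonal, so √2·a = 4r, so r = 0.3536 × a = 1.97 Å.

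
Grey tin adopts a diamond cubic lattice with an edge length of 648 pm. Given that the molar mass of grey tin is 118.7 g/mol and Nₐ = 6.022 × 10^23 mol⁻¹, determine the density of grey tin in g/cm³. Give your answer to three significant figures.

5.80 g/cm³

A diamond cubic unit cell contains Z = 8 atoms.
Cell volume: a³ = (648 pm)³ = (6.480 × 10^-8 cm)³ = 2.721 × 10^-22 cm³.
ρ = Z·M/(N_A·a³) = 8 × 118.7 / (6.022 × 10²³ × 2.721 × 10^-22) = 5.795 g/cm³.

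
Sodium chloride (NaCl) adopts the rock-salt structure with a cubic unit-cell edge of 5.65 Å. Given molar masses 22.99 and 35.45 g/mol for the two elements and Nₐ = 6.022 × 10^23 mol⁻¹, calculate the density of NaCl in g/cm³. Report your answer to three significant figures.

2.15 g/cm³

The rock-salt structure contains Z = 4 formula units per cell; M(NaCl) = 22.99 + 35.45 = 58.44 g/mol.
a³ = (5.650 × 10^-8 cm)³ = 1.804 × 10^-22 cm³.
ρ = 4 × 58.44 / (6.022 × 10²³ × 1.804 × 10^-22) = 2.152 g/cm³.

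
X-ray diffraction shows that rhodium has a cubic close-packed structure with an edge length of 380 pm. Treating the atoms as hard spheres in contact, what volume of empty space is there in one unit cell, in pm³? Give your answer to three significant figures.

1.42 × 10^7 pm³

In an FCC lattice atoms touch along the face diagonal, so √2·a = 4r, so r = 0.3536a = 134.4 pm.
V_cell = a³ = 5.487 × 10^7 pm³; V_atoms = 4 × (4/3)πr³ = 4.063 × 10^7 pm³.
Empty space = 5.487 × 10^7 − 4.063 × 10^7 = 1.42 × 10^7 pm³.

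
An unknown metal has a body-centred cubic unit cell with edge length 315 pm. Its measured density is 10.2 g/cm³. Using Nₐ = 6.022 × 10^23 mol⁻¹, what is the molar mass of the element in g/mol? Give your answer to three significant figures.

96.0 g/mol

A BCC cell has Z = 2 atoms; a = 3.150 × 10^-8 cm.
M = ρ·N_A·a³/Z = 10.2 × 6.022 × 10²³ × 3.126 × 10^-23 / 2 = 96.0 g/mol.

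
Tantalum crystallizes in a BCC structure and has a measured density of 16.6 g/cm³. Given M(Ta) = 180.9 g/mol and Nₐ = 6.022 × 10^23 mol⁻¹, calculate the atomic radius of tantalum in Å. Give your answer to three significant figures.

1.43 Å

For a BCC cell (Z = 2), a³ = Z·M/(N_A·ρ) = 2 × 180.9 / (6.022 × 10²³ × 16.60) = 3.619 × 10^-23 cm³, so a = 3.308 × 10^-8 cm = 3.308 Å.
Atoms touch along the body diagonal, so √3·a = 4r, so r = 0.4330 × a = 1.43 Å.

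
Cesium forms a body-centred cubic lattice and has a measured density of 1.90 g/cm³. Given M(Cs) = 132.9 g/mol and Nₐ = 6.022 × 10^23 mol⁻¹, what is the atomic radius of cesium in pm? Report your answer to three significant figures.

For a BCC cell (Z = 2), a³ = Z·M/(N_A·ρ) = 2 × 132.9 / (6.022 × 10²³ × 1.900) = 2.323 × 10^-22 cm³, so a = 6.147 × 10^-8 cm = 614.7 pm.
Atoms touch along the body diagonal, so √3·a = 4r, so r = 0.4330 × a = 266 pm.

266 pm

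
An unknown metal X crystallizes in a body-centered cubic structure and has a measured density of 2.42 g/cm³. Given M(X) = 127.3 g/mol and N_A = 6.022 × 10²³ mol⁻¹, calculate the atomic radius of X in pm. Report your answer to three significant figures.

For a BCC cell (Z = 2), a³ = Z·M/(N_A·ρ) = 2 × 127.3 / (6.022 × 10²³ × 2.420) = 1.747 × 10^-22 cm³, so a = 5.590 × 10^-8 cm = 559.0 pm.
Atoms touch along the body diagonal, so √3·a = 4r, so r = 0.4330 × a = 242 pm.

242 pm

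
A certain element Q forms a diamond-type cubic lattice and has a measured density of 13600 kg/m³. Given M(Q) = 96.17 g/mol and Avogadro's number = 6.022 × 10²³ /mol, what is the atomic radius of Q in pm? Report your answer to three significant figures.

98.4 pm

For a diamond cubic cell (Z = 8), a³ = Z·M/(N_A·ρ) = 8 × 96.17 / (6.022 × 10²³ × 13.60) = 9.394 × 10^-23 cm³, so a = 4.546 × 10^-8 cm = 454.6 pm.
Nearest neighbors lie along the body diagonal with √3·a = 8r, so r = 0.2165 × a = 98.4 pm.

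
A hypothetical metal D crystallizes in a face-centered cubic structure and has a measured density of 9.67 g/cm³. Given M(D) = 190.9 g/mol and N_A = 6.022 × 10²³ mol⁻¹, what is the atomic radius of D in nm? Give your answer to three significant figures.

0.180 nm

For an FCC cell (Z = 4), a³ = Z·M/(N_A·ρ) = 4 × 190.9 / (6.022 × 10²³ × 9.670) = 1.311 × 10^-22 cm³, so a = 5.080 × 10^-8 cm = 0.5080 nm.
Atoms touch along the face diagonal, so √2·a = 4r, so r = 0.3536 × a = 0.180 nm.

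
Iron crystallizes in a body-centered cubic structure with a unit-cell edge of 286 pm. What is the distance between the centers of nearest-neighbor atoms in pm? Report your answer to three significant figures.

In a BCC structure, atoms touch along the body diagonal, so √3·a = 4r; the nearest-neighbor distance equals 2r = 0.8660·a.
d = 0.8660 × 286 = 248 pm.

248 pm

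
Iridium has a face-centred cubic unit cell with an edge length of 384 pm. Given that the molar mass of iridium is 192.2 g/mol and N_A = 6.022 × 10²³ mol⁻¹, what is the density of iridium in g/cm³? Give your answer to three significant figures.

An FCC unit cell contains Z = 4 atoms.
Cell volume: a³ = (384 pm)³ = (3.840 × 10^-8 cm)³ = 5.662 × 10^-23 cm³.
ρ = Z·M/(N_A·a³) = 4 × 192.2 / (6.022 × 10²³ × 5.662 × 10^-23) = 22.55 g/cm³.

22.5 g/cm³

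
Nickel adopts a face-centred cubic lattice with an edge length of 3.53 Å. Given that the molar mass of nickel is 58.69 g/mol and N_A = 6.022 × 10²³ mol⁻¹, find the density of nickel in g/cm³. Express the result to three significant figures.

8.86 g/cm³

An FCC unit cell contains Z = 4 atoms.
Cell volume: a³ = (3.53 Å)³ = (3.530 × 10^-8 cm)³ = 4.399 × 10^-23 cm³.
ρ = Z·M/(N_A·a³) = 4 × 58.69 / (6.022 × 10²³ × 4.399 × 10^-23) = 8.863 g/cm³.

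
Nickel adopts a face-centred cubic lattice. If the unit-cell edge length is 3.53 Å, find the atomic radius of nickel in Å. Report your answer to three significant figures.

1.25 Å

In an FCC lattice, atoms touch along the face diagonal, so √2·a = 4r.
r = √2·a/4 = 1.4142 × 3.53 / 4 = 1.25 Å.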